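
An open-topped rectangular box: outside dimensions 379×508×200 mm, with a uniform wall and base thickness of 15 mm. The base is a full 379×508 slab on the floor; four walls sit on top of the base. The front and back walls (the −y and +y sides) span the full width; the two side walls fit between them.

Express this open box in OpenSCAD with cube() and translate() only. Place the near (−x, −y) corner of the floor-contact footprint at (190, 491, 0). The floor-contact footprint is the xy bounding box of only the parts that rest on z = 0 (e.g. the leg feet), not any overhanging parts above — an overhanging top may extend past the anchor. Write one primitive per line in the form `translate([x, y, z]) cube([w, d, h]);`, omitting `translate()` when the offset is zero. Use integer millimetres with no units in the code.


translate([190, 491, 0]) cube([379, 508, 15]);
translate([190, 491, 15]) cube([379, 15, 185]);
translate([190, 984, 15]) cube([379, 15, 185]);
translate([190, 506, 15]) cube([15, 478, 185]);
translate([554, 506, 15]) cube([15, 478, 185]);


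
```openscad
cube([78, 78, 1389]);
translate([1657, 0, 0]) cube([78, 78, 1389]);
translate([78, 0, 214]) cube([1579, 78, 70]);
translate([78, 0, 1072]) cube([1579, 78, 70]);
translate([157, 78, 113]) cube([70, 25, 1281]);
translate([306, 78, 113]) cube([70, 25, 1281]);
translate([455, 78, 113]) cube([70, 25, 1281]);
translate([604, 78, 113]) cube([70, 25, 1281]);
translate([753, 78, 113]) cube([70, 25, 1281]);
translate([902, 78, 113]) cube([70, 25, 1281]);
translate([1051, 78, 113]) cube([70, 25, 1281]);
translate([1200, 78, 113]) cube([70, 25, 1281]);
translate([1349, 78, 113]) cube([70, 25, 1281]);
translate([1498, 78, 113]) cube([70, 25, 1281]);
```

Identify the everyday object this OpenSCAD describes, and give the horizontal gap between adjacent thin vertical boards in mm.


A fence section. The picket gap is 79 mm.

Two posts, two rails, 10 pickets — a fence section. Span 1579 mm holds 10 pickets of 70 mm with 11 equal gaps: ⌊(1579 − 10·70) / 11⌋ = 79 mm.


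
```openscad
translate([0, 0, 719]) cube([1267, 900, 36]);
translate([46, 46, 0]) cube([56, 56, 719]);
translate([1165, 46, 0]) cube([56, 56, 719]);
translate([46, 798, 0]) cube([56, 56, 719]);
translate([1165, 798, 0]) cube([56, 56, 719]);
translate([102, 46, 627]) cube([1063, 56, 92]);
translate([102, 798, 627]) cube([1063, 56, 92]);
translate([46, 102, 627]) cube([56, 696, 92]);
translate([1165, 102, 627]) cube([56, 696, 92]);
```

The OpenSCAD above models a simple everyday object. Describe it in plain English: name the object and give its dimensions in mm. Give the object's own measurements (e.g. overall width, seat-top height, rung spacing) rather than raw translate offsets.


A table: top 1267 mm (x) × 900 mm (y), 36 mm thick, upper face at z = 755 mm, on four 56×56 mm square legs, each inset 46 mm from the nearest pair of top edges from z = 0 to the bottom of the top. Four apron rails, 56 mm thick and 92 mm tall, run between adjacent legs with their top edges flush with the underside of the top and their outer faces flush with the legs' outer faces.


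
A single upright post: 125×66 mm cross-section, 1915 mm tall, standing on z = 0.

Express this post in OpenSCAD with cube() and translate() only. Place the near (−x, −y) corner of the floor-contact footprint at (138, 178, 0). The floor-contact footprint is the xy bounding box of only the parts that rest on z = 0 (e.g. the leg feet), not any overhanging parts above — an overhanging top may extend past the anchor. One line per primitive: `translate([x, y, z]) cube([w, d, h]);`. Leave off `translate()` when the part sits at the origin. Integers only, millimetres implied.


translate([138, 178, 0]) cube([125, 66, 1915]);


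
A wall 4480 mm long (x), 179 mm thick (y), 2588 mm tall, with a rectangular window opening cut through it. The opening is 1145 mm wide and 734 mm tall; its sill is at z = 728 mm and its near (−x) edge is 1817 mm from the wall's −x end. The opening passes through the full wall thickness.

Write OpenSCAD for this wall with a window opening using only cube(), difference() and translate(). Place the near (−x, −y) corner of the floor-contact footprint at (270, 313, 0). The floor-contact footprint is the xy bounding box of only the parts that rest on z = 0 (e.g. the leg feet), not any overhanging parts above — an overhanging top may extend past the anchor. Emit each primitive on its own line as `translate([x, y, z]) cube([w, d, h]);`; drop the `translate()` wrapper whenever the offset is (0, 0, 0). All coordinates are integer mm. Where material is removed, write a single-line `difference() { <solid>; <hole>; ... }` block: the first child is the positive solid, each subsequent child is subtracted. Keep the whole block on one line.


difference() { translate([270, 313, 0]) cube([4480, 179, 2588]); translate([2087, 313, 728]) cube([1145, 179, 734]); }


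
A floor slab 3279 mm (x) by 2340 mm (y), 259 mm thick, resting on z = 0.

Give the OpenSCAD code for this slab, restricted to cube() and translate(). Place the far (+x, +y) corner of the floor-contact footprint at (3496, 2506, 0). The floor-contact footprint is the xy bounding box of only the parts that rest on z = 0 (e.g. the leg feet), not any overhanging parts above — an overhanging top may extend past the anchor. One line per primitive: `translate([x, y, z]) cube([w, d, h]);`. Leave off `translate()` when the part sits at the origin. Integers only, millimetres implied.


translate([217, 166, 0]) cube([3279, 2340, 259]);


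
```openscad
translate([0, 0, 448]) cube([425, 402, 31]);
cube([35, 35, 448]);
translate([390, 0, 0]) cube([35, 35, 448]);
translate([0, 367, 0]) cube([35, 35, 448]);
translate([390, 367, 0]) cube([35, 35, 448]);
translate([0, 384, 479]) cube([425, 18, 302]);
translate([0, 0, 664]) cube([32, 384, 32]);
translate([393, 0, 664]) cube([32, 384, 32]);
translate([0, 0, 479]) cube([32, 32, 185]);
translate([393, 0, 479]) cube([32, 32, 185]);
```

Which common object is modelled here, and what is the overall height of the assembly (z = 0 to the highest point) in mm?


A chair. The overall height is 781 mm.

A slab on four corner posts with a tall panel at the back — a chair. The seat slab sits at z = 448 with thickness 31, and the 302 mm backrest starts at the seat top, so the overall height is 448 + 31 + 302 = 781 mm.


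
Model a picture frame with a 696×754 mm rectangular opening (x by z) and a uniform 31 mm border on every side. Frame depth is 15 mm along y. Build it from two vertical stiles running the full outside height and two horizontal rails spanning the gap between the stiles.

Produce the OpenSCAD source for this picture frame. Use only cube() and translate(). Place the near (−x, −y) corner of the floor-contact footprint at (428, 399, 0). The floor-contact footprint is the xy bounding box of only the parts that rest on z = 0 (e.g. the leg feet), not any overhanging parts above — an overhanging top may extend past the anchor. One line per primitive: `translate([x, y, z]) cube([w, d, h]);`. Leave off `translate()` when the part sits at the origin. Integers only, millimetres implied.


translate([428, 399, 0]) cube([31, 15, 816]);
translate([1155, 399, 0]) cube([31, 15, 816]);
translate([459, 399, 0]) cube([696, 15, 31]);
translate([459, 399, 785]) cube([696, 15, 31]);


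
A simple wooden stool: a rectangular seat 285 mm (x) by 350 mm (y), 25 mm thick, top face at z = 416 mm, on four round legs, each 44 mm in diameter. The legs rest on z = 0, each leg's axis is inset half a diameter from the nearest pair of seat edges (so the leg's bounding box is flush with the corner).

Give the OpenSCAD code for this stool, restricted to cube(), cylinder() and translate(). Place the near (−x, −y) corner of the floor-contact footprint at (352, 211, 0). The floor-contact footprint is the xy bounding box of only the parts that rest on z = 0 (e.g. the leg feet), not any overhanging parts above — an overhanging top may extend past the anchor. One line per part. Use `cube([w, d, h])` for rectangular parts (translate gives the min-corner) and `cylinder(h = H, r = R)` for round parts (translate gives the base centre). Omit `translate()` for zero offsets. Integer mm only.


translate([352, 211, 391]) cube([285, 350, 25]);
translate([374, 233, 0]) cylinder(h = 391, r = 22);
translate([615, 233, 0]) cylinder(h = 391, r = 22);
translate([374, 539, 0]) cylinder(h = 391, r = 22);
translate([615, 539, 0]) cylinder(h = 391, r = 22);


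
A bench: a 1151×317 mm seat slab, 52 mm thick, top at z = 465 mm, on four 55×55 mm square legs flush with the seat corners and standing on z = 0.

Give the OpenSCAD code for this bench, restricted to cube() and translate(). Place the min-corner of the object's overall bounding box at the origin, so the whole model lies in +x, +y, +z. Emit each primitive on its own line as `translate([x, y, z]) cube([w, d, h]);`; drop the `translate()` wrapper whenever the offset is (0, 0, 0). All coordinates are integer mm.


translate([0, 0, 413]) cube([1151, 317, 52]);
cube([55, 55, 413]);
translate([0, 262, 0]) cube([55, 55, 413]);
translate([1096, 0, 0]) cube([55, 55, 413]);
translate([1096, 262, 0]) cube([55, 55, 413]);


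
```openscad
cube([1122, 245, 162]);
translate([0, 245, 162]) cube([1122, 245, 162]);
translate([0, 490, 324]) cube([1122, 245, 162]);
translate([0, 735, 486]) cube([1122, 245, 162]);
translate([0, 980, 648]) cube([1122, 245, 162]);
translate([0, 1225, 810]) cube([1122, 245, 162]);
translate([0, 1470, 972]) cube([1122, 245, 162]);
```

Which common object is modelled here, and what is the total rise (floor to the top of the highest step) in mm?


A staircase. The total rise is 1134 mm.

7 identical blocks, each offset up and back from the previous — a staircase. Each step is 162 mm tall and there are 7 of them, so the total rise is 7 × 162 = 1134 mm.


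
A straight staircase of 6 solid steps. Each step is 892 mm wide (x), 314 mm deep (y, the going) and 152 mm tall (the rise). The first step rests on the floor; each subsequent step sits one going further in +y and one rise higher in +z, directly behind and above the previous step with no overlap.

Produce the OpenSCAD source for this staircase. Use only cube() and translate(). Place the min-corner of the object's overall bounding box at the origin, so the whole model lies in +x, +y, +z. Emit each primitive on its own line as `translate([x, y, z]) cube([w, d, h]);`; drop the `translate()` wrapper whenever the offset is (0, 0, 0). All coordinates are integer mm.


cube([892, 314, 152]);
translate([0, 314, 152]) cube([892, 314, 152]);
translate([0, 628, 304]) cube([892, 314, 152]);
translate([0, 942, 456]) cube([892, 314, 152]);
translate([0, 1256, 608]) cube([892, 314, 152]);
translate([0, 1570, 760]) cube([892, 314, 152]);


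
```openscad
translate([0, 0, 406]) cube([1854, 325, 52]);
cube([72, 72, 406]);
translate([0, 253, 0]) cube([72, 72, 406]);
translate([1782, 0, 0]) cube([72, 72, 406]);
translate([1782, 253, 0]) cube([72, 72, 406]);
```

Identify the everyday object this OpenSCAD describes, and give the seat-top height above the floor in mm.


A bench. The seat-top height is 458 mm.

A long slab on four corner posts — a bench. The slab sits at z = 406 with thickness 52, so the top is 406 + 52 = 458 mm.


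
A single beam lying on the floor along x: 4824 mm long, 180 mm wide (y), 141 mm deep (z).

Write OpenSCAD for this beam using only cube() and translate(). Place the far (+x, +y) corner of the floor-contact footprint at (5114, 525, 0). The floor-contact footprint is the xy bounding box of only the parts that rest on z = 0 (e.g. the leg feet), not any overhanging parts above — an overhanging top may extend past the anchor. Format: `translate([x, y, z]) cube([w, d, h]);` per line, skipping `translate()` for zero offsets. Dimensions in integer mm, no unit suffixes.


translate([290, 345, 0]) cube([4824, 180, 141]);


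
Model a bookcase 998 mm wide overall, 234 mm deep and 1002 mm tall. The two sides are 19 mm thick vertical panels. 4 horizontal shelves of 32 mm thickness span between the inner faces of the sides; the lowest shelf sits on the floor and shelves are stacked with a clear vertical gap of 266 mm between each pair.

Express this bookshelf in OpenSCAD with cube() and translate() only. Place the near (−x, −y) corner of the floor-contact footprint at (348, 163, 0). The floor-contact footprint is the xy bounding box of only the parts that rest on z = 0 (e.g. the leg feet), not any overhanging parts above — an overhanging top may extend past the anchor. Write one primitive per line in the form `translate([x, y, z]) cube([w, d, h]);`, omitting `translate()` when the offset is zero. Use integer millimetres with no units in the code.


translate([348, 163, 0]) cube([19, 234, 1002]);
translate([1327, 163, 0]) cube([19, 234, 1002]);
translate([367, 163, 0]) cube([960, 234, 32]);
translate([367, 163, 298]) cube([960, 234, 32]);
translate([367, 163, 596]) cube([960, 234, 32]);
translate([367, 163, 894]) cube([960, 234, 32]);


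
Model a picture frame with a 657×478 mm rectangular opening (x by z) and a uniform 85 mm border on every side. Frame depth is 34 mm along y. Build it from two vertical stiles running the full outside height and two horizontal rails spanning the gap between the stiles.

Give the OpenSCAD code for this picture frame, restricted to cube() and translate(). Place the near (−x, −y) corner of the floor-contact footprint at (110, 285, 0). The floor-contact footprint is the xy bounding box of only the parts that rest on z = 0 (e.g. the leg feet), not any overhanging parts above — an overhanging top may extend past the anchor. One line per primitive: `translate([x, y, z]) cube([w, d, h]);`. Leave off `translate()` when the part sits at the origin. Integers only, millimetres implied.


translate([110, 285, 0]) cube([85, 34, 648]);
translate([852, 285, 0]) cube([85, 34, 648]);
translate([195, 285, 0]) cube([657, 34, 85]);
translate([195, 285, 563]) cube([657, 34, 85]);


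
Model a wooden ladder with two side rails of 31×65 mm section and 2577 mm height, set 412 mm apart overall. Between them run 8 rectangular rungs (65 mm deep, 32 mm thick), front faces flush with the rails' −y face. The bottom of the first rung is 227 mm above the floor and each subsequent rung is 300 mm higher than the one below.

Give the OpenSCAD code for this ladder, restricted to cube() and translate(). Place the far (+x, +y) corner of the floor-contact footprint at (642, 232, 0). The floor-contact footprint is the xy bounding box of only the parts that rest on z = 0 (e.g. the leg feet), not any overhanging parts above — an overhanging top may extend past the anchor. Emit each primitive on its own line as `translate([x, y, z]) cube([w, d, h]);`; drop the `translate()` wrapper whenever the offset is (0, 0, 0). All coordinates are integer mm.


// rung span = 412 - 2*31 = 350
// rung[k] z = 227 + k*300
translate([230, 167, 0]) cube([31, 65, 2577]);
translate([611, 167, 0]) cube([31, 65, 2577]);
translate([261, 167, 227]) cube([350, 65, 32]);
translate([261, 167, 527]) cube([350, 65, 32]);
translate([261, 167, 827]) cube([350, 65, 32]);
translate([261, 167, 1127]) cube([350, 65, 32]);
translate([261, 167, 1427]) cube([350, 65, 32]);
translate([261, 167, 1727]) cube([350, 65, 32]);
translate([261, 167, 2027]) cube([350, 65, 32]);
translate([261, 167, 2327]) cube([350, 65, 32]);


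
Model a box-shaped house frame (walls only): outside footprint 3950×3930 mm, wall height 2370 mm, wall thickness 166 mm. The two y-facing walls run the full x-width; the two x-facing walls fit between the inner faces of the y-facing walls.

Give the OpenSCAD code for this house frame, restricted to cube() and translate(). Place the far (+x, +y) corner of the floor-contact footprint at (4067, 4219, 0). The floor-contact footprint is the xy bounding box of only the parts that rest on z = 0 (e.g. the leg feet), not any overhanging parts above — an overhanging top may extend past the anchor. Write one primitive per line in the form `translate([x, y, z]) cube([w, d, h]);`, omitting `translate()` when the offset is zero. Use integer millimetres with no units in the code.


translate([117, 289, 0]) cube([3950, 166, 2370]);
translate([117, 4053, 0]) cube([3950, 166, 2370]);
translate([117, 455, 0]) cube([166, 3598, 2370]);
translate([3901, 455, 0]) cube([166, 3598, 2370]);


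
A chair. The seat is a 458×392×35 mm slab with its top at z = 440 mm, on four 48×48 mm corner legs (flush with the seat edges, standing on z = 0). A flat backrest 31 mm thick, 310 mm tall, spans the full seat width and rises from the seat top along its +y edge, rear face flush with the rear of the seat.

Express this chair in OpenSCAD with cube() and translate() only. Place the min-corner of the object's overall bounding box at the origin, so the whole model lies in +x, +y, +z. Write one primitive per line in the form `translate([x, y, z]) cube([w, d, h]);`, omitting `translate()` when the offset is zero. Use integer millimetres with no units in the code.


// leg_h = 440 - 35 = 405
translate([0, 0, 405]) cube([458, 392, 35]);
cube([48, 48, 405]);
translate([410, 0, 0]) cube([48, 48, 405]);
translate([0, 344, 0]) cube([48, 48, 405]);
translate([410, 344, 0]) cube([48, 48, 405]);
translate([0, 361, 440]) cube([458, 31, 310]);


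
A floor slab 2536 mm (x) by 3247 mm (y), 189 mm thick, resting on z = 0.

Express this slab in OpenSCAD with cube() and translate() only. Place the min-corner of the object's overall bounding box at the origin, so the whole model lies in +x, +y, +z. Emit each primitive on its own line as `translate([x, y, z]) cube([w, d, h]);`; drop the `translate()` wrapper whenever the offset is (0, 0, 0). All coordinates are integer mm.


cube([2536, 3247, 189]);


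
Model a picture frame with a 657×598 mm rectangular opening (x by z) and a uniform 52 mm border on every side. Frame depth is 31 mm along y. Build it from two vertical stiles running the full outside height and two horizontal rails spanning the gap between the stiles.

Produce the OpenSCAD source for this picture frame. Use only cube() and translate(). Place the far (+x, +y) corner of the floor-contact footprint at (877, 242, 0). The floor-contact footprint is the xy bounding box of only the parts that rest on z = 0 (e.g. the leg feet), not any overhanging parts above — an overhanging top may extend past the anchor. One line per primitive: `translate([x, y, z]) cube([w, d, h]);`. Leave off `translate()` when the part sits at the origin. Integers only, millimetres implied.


translate([116, 211, 0]) cube([52, 31, 702]);
translate([825, 211, 0]) cube([52, 31, 702]);
translate([168, 211, 0]) cube([657, 31, 52]);
translate([168, 211, 650]) cube([657, 31, 52]);


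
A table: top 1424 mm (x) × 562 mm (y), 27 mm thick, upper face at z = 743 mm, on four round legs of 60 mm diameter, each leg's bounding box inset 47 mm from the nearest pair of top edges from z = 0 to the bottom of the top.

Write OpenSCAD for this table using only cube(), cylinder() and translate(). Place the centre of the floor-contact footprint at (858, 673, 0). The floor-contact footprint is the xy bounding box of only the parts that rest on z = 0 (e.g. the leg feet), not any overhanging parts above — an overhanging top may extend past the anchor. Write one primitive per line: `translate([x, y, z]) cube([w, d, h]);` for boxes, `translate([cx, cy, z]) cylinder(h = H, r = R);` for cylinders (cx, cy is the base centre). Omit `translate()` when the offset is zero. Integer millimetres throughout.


translate([146, 392, 716]) cube([1424, 562, 27]);
translate([223, 469, 0]) cylinder(h = 716, r = 30);
translate([1493, 469, 0]) cylinder(h = 716, r = 30);
translate([223, 877, 0]) cylinder(h = 716, r = 30);
translate([1493, 877, 0]) cylinder(h = 716, r = 30);


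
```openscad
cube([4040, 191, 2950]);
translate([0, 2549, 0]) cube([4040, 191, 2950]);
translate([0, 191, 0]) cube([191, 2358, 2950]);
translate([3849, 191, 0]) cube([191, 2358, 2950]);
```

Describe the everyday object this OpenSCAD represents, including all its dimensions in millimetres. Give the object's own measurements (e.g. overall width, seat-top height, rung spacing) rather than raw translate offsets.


The wall frame of a small rectangular building: four walls, each 2950 mm tall and 191 mm thick, enclosing a footprint 4040 mm (x) by 2740 mm (y) outside-to-outside, with no floor or roof. The front and back walls (the −y and +y sides) span the full width; the two side walls fit between them.


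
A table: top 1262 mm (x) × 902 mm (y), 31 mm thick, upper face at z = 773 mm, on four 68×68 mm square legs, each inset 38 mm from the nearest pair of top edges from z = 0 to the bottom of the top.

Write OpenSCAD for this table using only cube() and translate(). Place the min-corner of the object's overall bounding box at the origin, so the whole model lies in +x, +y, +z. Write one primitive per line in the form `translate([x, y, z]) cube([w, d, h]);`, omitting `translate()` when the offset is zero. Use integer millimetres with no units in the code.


translate([0, 0, 742]) cube([1262, 902, 31]);
translate([38, 38, 0]) cube([68, 68, 742]);
translate([1156, 38, 0]) cube([68, 68, 742]);
translate([38, 796, 0]) cube([68, 68, 742]);
translate([1156, 796, 0]) cube([68, 68, 742]);


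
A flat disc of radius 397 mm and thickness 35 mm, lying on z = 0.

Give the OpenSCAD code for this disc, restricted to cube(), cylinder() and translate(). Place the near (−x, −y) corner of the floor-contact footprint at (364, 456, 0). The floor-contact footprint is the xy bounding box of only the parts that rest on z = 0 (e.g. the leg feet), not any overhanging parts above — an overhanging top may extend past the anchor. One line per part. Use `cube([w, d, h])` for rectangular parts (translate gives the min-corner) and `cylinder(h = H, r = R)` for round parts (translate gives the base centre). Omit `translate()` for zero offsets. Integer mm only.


translate([761, 853, 0]) cylinder(h = 35, r = 397);


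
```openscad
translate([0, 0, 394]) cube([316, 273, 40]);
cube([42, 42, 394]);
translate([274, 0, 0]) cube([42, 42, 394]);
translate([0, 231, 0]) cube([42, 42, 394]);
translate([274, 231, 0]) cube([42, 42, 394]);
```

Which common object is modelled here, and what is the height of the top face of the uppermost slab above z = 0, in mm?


A stool. The seat height is 434 mm.

A 316×273×40 slab at z = 394 on four corner posts — a stool. The seat top is 394 + 40 = 434 mm.


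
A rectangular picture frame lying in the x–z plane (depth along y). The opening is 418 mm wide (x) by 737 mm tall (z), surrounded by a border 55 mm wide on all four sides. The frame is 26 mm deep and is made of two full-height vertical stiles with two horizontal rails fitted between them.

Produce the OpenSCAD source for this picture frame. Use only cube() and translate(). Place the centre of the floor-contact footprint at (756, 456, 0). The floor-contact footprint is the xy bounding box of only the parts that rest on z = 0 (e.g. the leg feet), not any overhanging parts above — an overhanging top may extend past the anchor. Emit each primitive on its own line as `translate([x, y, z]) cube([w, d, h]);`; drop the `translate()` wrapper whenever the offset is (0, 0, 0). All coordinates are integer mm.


translate([492, 443, 0]) cube([55, 26, 847]);
translate([965, 443, 0]) cube([55, 26, 847]);
translate([547, 443, 0]) cube([418, 26, 55]);
translate([547, 443, 792]) cube([418, 26, 55]);


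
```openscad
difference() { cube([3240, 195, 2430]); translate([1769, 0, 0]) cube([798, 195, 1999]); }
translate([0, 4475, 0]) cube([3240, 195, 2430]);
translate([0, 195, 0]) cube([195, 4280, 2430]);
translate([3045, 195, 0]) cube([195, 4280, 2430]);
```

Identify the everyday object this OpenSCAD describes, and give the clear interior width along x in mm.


A single room. The interior width is 2850 mm.

Four walls enclosing a rectangle with a door in the front wall — a room. Outside width 3240 minus two 195 mm walls gives 2850 mm.


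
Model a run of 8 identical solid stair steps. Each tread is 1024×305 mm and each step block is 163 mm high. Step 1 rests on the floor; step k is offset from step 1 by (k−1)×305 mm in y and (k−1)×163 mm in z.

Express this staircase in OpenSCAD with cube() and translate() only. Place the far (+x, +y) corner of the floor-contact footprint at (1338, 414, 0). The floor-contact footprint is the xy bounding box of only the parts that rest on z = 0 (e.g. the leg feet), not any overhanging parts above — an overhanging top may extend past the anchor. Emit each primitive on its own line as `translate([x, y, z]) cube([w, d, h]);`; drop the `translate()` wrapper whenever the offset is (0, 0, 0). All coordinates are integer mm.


translate([314, 109, 0]) cube([1024, 305, 163]);
translate([314, 414, 163]) cube([1024, 305, 163]);
translate([314, 719, 326]) cube([1024, 305, 163]);
translate([314, 1024, 489]) cube([1024, 305, 163]);
translate([314, 1329, 652]) cube([1024, 305, 163]);
translate([314, 1634, 815]) cube([1024, 305, 163]);
translate([314, 1939, 978]) cube([1024, 305, 163]);
translate([314, 2244, 1141]) cube([1024, 305, 163]);


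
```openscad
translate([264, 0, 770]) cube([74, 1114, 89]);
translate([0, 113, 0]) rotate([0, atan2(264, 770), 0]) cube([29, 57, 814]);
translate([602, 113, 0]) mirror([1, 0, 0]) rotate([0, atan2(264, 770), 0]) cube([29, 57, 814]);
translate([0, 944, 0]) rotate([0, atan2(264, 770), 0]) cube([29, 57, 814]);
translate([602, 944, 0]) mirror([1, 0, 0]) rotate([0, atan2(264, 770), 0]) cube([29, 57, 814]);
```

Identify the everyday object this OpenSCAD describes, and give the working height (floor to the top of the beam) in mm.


A sawhorse. The overall height is 859 mm.

A beam across two mirrored pairs of raked legs — a sawhorse. The beam's underside is at z = 770 (matching the legs' vertical rise in atan2(264, 770)) and the beam is 89 mm tall, so its top is at 770 + 89 = 859 mm. The raked legs top out at the beam's underside, so that is the highest point.


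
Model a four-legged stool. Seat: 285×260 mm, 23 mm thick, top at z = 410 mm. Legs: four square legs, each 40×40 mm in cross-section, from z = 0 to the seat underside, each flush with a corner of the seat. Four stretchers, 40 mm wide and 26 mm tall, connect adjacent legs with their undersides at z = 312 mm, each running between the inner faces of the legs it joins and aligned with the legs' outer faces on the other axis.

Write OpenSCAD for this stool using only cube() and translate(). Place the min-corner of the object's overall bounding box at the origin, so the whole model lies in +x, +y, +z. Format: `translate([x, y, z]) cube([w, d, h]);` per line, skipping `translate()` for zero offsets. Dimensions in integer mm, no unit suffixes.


translate([0, 0, 387]) cube([285, 260, 23]);
cube([40, 40, 387]);
translate([245, 0, 0]) cube([40, 40, 387]);
translate([0, 220, 0]) cube([40, 40, 387]);
translate([245, 220, 0]) cube([40, 40, 387]);
translate([40, 0, 312]) cube([205, 40, 26]);
translate([40, 220, 312]) cube([205, 40, 26]);
translate([0, 40, 312]) cube([40, 180, 26]);
translate([245, 40, 312]) cube([40, 180, 26]);


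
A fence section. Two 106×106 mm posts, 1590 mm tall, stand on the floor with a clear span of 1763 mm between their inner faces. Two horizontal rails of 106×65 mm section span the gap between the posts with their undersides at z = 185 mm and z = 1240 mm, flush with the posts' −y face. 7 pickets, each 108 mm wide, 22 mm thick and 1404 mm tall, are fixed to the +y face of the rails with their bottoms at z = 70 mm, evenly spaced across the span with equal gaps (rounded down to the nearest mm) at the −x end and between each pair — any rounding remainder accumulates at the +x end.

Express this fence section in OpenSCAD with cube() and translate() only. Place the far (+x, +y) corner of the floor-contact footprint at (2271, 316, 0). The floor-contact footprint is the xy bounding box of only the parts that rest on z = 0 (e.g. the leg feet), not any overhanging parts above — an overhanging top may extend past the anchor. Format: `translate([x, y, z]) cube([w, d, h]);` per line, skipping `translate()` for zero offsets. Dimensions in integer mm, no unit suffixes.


translate([296, 210, 0]) cube([106, 106, 1590]);
translate([2165, 210, 0]) cube([106, 106, 1590]);
translate([402, 210, 185]) cube([1763, 106, 65]);
translate([402, 210, 1240]) cube([1763, 106, 65]);
translate([527, 316, 70]) cube([108, 22, 1404]);
translate([760, 316, 70]) cube([108, 22, 1404]);
translate([993, 316, 70]) cube([108, 22, 1404]);
translate([1226, 316, 70]) cube([108, 22, 1404]);
translate([1459, 316, 70]) cube([108, 22, 1404]);
translate([1692, 316, 70]) cube([108, 22, 1404]);
translate([1925, 316, 70]) cube([108, 22, 1404]);


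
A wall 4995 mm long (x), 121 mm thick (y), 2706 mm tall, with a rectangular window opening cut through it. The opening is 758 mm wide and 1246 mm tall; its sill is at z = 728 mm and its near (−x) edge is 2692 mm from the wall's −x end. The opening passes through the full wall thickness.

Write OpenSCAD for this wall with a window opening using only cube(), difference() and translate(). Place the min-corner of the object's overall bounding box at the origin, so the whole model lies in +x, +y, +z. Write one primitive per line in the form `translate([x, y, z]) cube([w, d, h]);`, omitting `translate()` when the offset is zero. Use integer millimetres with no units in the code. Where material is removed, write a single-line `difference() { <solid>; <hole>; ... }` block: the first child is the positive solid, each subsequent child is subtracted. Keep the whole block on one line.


difference() { cube([4995, 121, 2706]); translate([2692, 0, 728]) cube([758, 121, 1246]); }


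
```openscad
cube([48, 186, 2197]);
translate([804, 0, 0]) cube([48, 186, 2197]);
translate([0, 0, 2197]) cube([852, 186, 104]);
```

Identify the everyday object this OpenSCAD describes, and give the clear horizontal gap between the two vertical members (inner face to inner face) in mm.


A door frame. The clear opening width is 756 mm.

Two 2197 mm tall posts with a header on top — a door frame. The left jamb is 48 mm wide at x = 0; the right jamb starts at x = 804. The clear opening is 804 − 48 = 756 mm.


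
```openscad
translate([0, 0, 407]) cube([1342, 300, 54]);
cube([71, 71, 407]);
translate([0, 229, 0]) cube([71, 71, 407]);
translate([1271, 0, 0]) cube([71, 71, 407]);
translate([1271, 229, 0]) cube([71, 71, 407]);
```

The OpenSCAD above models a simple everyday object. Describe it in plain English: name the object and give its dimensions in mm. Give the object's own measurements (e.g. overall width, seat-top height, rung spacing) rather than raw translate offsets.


A long wooden bench with a 1342 mm (x) × 300 mm (y) seat, 54 mm thick, its top surface 461 mm above the floor. Four 71 mm square legs at the seat corners, flush with the edges, run from z = 0 to the seat underside.


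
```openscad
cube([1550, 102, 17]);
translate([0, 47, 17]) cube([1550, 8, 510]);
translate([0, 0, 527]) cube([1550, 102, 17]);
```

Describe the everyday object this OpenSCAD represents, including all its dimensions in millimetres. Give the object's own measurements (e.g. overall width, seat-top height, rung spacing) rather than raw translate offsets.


An I-beam lying along x, 1550 mm long. Overall section height 544 mm. Two flanges 102 mm wide (y) and 17 mm thick, one on the floor and one at the top; a web 8 mm thick runs between them, centred on the flange width.


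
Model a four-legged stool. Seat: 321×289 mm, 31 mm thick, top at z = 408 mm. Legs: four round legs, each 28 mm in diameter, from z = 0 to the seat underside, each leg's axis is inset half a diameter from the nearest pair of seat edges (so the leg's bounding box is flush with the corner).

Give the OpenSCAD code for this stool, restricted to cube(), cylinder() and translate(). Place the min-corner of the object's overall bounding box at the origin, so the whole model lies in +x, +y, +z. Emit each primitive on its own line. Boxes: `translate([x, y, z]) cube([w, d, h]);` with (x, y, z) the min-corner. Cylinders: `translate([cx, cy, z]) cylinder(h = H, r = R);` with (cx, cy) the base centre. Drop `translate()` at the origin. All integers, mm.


translate([0, 0, 377]) cube([321, 289, 31]);
translate([14, 14, 0]) cylinder(h = 377, r = 14);
translate([307, 14, 0]) cylinder(h = 377, r = 14);
translate([14, 275, 0]) cylinder(h = 377, r = 14);
translate([307, 275, 0]) cylinder(h = 377, r = 14);


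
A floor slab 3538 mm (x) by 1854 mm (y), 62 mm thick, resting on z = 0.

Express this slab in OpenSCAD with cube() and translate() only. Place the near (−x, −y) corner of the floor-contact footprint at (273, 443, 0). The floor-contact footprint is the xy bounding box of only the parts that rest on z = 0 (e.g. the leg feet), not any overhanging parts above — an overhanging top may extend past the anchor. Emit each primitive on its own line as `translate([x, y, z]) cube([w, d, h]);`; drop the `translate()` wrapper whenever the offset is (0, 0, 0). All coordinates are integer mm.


translate([273, 443, 0]) cube([3538, 1854, 62]);


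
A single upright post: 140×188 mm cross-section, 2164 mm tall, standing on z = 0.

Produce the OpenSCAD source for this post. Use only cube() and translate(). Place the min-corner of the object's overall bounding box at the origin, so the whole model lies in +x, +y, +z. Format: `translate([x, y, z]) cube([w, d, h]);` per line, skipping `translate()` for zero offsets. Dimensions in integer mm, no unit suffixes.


cube([140, 188, 2164]);


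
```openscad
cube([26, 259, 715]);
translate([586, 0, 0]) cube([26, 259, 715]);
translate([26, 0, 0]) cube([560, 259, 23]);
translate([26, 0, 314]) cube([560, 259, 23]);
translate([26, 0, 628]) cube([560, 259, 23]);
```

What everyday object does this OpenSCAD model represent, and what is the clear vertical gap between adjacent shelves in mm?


A bookshelf. The clear shelf gap is 291 mm.

Two tall side panels with 3 horizontal boards between them — a bookshelf. The first two shelf undersides are at z = 0 and z = 314; with shelf thickness 23, the clear gap is 314 − 0 − 23 = 291 mm.


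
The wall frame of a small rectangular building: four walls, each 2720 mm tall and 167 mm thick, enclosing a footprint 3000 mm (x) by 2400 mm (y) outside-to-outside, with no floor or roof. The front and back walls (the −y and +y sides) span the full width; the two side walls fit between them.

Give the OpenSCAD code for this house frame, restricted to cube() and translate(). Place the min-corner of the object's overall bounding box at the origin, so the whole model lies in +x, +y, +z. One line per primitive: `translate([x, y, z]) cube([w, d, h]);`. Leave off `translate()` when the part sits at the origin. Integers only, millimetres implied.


cube([3000, 167, 2720]);
translate([0, 2233, 0]) cube([3000, 167, 2720]);
translate([0, 167, 0]) cube([167, 2066, 2720]);
translate([2833, 167, 0]) cube([167, 2066, 2720]);


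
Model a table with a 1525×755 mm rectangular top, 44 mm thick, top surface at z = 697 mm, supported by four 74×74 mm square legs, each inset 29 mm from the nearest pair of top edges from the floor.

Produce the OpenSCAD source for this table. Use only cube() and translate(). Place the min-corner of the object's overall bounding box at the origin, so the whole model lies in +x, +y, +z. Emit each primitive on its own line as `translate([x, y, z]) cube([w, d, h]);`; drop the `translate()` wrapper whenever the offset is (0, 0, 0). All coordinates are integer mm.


translate([0, 0, 653]) cube([1525, 755, 44]);
translate([29, 29, 0]) cube([74, 74, 653]);
translate([1422, 29, 0]) cube([74, 74, 653]);
translate([29, 652, 0]) cube([74, 74, 653]);
translate([1422, 652, 0]) cube([74, 74, 653]);


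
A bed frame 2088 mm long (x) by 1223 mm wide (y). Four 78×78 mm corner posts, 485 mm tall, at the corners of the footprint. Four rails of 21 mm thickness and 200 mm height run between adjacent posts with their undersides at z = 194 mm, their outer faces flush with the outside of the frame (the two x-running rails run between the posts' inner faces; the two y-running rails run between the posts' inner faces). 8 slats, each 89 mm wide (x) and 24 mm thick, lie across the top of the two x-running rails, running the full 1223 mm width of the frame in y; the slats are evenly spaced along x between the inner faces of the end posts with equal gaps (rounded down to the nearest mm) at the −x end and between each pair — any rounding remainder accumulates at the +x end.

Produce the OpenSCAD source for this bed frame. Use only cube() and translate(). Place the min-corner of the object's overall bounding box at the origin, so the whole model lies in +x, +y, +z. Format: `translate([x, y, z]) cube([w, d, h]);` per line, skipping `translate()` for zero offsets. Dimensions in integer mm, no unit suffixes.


cube([78, 78, 485]);
translate([0, 1145, 0]) cube([78, 78, 485]);
translate([2010, 0, 0]) cube([78, 78, 485]);
translate([2010, 1145, 0]) cube([78, 78, 485]);
translate([78, 0, 194]) cube([1932, 21, 200]);
translate([78, 1202, 194]) cube([1932, 21, 200]);
translate([0, 78, 194]) cube([21, 1067, 200]);
translate([2067, 78, 194]) cube([21, 1067, 200]);
translate([213, 0, 394]) cube([89, 1223, 24]);
translate([437, 0, 394]) cube([89, 1223, 24]);
translate([661, 0, 394]) cube([89, 1223, 24]);
translate([885, 0, 394]) cube([89, 1223, 24]);
translate([1109, 0, 394]) cube([89, 1223, 24]);
translate([1333, 0, 394]) cube([89, 1223, 24]);
translate([1557, 0, 394]) cube([89, 1223, 24]);
translate([1781, 0, 394]) cube([89, 1223, 24]);


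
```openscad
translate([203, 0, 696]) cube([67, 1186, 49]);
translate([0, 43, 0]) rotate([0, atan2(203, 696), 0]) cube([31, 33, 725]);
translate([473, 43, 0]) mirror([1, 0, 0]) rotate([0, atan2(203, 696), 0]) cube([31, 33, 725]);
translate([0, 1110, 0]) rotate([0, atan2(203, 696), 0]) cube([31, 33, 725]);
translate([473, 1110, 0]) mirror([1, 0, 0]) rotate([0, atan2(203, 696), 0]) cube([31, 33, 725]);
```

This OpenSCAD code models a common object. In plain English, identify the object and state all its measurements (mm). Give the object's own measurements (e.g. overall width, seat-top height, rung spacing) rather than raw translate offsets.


A sawhorse. A 67×1186×49 mm beam (x, y, z) sits on two A-frame leg pairs. Each pair is two raked legs of 31×33 mm section (33 mm along y) splaying symmetrically in x. Each leg rises 696 mm vertically over 203 mm of horizontal reach and is 725 mm long along its own axis. Every leg's outer bottom edge rests on the floor and its outer top edge meets a bottom edge of the beam — the left legs (tilting toward +x) meet the beam's −x bottom edge, the right legs (their mirror images, tilting toward −x) meet its +x bottom edge — so the leg tops tuck under the beam, the beam's underside is 696 mm above the floor, and the feet are 473 mm apart outside-to-outside with the beam centred between them. The two leg pairs are set in 43 mm from either end of the beam.


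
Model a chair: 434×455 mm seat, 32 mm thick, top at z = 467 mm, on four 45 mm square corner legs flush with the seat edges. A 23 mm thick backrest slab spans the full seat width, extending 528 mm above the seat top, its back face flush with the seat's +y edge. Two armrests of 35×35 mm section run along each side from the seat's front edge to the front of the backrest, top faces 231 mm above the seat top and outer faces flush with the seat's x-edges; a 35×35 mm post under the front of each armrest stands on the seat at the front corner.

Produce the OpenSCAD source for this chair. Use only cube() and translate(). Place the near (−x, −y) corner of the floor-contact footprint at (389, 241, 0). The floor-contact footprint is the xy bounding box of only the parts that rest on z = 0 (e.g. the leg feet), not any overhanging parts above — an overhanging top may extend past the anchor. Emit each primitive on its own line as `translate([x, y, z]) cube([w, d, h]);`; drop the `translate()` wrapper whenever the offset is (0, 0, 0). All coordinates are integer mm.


translate([389, 241, 435]) cube([434, 455, 32]);
translate([389, 241, 0]) cube([45, 45, 435]);
translate([778, 241, 0]) cube([45, 45, 435]);
translate([389, 651, 0]) cube([45, 45, 435]);
translate([778, 651, 0]) cube([45, 45, 435]);
translate([389, 673, 467]) cube([434, 23, 528]);
translate([389, 241, 663]) cube([35, 432, 35]);
translate([788, 241, 663]) cube([35, 432, 35]);
translate([389, 241, 467]) cube([35, 35, 196]);
translate([788, 241, 467]) cube([35, 35, 196]);
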